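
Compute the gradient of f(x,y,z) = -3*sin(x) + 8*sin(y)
(-3*cos(x), 8*cos(y), 0)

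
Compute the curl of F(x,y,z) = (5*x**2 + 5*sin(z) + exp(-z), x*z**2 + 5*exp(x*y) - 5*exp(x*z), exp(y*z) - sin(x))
(-2*x*z + 5*x*exp(x*z) + z*exp(y*z), cos(x) + 5*cos(z) - exp(-z), 5*y*exp(x*y) + z**2 - 5*z*exp(x*z))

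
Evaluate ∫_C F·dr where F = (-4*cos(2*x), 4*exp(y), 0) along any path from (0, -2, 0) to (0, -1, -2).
-(4 - 4*E)*exp(-2)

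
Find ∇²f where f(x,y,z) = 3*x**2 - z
6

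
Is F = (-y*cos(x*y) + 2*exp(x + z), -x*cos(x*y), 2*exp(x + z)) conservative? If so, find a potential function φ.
Yes, F is conservative. φ = 2*exp(x + z) - sin(x*y)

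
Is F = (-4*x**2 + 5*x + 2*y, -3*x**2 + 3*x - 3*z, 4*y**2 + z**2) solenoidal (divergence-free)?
No, ∇·F = -8*x + 2*z + 5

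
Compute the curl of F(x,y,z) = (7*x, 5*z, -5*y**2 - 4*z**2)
(-10*y - 5, 0, 0)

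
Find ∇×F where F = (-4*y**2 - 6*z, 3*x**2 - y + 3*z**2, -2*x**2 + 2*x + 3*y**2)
(6*y - 6*z, 4*x - 8, 6*x + 8*y)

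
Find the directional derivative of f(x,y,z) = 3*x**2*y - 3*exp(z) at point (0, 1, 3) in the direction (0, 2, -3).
9*sqrt(13)*exp(3)/13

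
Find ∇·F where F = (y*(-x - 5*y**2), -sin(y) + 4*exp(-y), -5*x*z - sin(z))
-5*x - y - cos(y) - cos(z) - 4*exp(-y)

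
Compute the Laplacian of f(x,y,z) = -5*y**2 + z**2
-8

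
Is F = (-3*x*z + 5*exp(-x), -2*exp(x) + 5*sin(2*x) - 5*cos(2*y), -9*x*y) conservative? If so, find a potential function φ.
No, ∇×F = (-9*x, -3*x + 9*y, -2*exp(x) + 10*cos(2*x)) ≠ 0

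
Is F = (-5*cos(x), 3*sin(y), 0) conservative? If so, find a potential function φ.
Yes, F is conservative. φ = -5*sin(x) - 3*cos(y)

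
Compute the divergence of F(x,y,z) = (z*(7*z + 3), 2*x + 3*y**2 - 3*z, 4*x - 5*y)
6*y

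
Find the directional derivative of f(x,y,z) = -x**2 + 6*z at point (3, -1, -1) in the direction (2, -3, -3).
-15*sqrt(22)/11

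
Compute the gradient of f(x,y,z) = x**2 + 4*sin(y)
(2*x, 4*cos(y), 0)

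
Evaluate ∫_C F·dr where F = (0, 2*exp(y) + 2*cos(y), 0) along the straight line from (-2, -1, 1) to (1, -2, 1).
-2*sin(2) - 2*exp(-1) + 2*exp(-2) + 2*sin(1)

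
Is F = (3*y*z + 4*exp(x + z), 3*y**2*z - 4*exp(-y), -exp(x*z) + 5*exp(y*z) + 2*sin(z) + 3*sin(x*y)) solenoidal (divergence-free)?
No, ∇·F = -x*exp(x*z) + 6*y*z + 5*y*exp(y*z) + 4*exp(x + z) + 2*cos(z) + 4*exp(-y)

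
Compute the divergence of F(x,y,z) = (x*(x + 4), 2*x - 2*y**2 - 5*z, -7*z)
2*x - 4*y - 3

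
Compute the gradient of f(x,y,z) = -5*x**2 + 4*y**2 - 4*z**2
(-10*x, 8*y, -8*z)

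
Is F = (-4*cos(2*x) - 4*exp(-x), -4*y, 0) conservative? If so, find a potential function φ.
Yes, F is conservative. φ = -2*y**2 - 2*sin(2*x) + 4*exp(-x)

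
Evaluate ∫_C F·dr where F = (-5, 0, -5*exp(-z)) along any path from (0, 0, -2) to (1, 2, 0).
-5*exp(2)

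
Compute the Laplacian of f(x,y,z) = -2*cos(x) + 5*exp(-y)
2*cos(x) + 5*exp(-y)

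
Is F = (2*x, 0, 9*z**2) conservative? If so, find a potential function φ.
Yes, F is conservative. φ = x**2 + 3*z**3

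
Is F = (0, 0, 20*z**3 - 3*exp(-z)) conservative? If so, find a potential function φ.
Yes, F is conservative. φ = 5*z**4 + 3*exp(-z)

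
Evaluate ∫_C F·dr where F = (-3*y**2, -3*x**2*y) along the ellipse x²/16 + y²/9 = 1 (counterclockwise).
0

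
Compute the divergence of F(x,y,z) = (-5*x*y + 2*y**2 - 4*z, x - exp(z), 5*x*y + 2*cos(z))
-5*y - 2*sin(z)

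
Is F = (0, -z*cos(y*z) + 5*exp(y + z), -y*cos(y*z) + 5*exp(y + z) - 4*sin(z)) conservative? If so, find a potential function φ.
Yes, F is conservative. φ = 5*exp(y + z) - sin(y*z) + 4*cos(z)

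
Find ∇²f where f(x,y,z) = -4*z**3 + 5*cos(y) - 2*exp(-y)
-24*z - 5*cos(y) - 2*exp(-y)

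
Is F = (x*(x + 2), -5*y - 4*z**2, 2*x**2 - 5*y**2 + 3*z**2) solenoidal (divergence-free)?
No, ∇·F = 2*x + 6*z - 3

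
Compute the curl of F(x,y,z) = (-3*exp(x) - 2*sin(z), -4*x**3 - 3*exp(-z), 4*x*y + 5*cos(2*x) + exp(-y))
(4*x - 3*exp(-z) - exp(-y), -4*y + 10*sin(2*x) - 2*cos(z), -12*x**2)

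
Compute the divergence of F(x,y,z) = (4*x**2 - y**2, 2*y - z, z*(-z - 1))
8*x - 2*z + 1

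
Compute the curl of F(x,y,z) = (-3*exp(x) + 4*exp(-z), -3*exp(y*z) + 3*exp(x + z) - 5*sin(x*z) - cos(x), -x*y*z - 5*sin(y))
(-x*z + 5*x*cos(x*z) + 3*y*exp(y*z) - 3*exp(x + z) - 5*cos(y), y*z - 4*exp(-z), -5*z*cos(x*z) + 3*exp(x + z) + sin(x))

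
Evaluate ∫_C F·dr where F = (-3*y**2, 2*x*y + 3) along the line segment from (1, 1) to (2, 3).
17/3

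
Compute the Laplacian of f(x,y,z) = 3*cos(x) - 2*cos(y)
-3*cos(x) + 2*cos(y)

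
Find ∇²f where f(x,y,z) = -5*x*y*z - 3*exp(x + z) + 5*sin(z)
-6*exp(x + z) - 5*sin(z)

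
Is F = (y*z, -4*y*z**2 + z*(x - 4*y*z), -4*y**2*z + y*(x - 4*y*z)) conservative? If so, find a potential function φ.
Yes, F is conservative. φ = y*z*(x - 4*y*z)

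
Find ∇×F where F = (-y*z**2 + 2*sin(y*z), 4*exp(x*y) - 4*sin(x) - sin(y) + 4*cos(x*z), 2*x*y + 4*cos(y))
(4*x*sin(x*z) + 2*x - 4*sin(y), 2*y*(-z + cos(y*z) - 1), 4*y*exp(x*y) + z**2 - 4*z*sin(x*z) - 2*z*cos(y*z) - 4*cos(x))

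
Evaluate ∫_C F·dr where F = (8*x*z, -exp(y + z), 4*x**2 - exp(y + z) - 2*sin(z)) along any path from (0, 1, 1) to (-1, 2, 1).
-exp(3) + 4 + exp(2)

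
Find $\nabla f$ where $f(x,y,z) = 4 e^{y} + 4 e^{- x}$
(-4*exp(-x), 4*exp(y), 0)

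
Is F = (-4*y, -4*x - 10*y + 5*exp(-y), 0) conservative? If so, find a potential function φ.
Yes, F is conservative. φ = -4*x*y - 5*y**2 - 5*exp(-y)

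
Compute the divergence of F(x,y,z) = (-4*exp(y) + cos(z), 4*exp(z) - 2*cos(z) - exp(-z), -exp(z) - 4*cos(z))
-exp(z) + 4*sin(z)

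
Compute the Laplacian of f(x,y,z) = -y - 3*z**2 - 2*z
-6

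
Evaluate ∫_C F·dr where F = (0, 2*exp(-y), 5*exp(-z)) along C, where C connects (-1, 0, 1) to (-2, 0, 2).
-(5 - 5*E)*exp(-2)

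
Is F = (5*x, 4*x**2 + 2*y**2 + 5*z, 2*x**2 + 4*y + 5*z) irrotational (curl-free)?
No, ∇×F = (-1, -4*x, 8*x)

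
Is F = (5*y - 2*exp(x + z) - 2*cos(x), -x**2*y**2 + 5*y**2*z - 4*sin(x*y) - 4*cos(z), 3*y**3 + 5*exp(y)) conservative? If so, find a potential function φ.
No, ∇×F = (4*y**2 + 5*exp(y) - 4*sin(z), -2*exp(x + z), -2*x*y**2 - 4*y*cos(x*y) - 5) ≠ 0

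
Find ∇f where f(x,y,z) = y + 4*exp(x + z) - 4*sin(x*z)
(-4*z*cos(x*z) + 4*exp(x + z), 1, -4*x*cos(x*z) + 4*exp(x + z))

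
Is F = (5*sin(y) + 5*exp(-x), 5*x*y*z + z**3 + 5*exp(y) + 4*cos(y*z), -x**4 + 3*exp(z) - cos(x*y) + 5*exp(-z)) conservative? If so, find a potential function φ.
No, ∇×F = (-5*x*y + x*sin(x*y) + 4*y*sin(y*z) - 3*z**2, 4*x**3 - y*sin(x*y), 5*y*z - 5*cos(y)) ≠ 0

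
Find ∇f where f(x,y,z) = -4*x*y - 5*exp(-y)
(-4*y, -4*x + 5*exp(-y), 0)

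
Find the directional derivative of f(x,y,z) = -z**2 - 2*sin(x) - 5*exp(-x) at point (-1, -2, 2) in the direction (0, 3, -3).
2*sqrt(2)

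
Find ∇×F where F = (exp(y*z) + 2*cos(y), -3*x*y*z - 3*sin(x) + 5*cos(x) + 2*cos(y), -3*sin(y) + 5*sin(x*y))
(3*x*y + 5*x*cos(x*y) - 3*cos(y), y*(exp(y*z) - 5*cos(x*y)), -3*y*z - z*exp(y*z) - 5*sin(x) + 2*sin(y) - 3*cos(x))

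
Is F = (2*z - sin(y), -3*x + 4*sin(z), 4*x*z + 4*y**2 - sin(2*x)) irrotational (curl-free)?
No, ∇×F = (8*y - 4*cos(z), -4*z + 2*cos(2*x) + 2, cos(y) - 3)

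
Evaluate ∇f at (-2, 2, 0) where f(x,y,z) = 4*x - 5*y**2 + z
(4, -20, 1)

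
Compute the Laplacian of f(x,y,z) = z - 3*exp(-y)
-3*exp(-y)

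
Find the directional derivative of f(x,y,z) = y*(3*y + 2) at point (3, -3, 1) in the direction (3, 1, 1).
-16*sqrt(11)/11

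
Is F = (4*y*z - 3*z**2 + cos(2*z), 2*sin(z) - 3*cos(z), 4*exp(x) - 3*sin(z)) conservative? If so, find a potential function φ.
No, ∇×F = (-3*sin(z) - 2*cos(z), 4*y - 6*z - 4*exp(x) - 2*sin(2*z), -4*z) ≠ 0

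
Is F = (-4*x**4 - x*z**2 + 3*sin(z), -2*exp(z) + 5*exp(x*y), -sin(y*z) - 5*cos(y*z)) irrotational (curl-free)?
No, ∇×F = (5*z*sin(y*z) - z*cos(y*z) + 2*exp(z), -2*x*z + 3*cos(z), 5*y*exp(x*y))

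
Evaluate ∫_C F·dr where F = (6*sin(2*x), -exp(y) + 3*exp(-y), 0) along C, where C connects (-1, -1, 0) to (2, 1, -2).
3*cos(2) - 3*cos(4) + 4*sinh(1)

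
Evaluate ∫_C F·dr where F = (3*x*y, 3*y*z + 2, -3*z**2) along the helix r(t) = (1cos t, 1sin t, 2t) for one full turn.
pi*(-64*pi**2 - 3)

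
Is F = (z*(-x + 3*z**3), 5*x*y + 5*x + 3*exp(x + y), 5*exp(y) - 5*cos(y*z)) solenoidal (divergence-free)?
No, ∇·F = 5*x + 5*y*sin(y*z) - z + 3*exp(x + y)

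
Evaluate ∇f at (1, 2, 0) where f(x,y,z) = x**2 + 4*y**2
(2, 16, 0)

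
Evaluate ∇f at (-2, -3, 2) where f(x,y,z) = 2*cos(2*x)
(4*sin(4), 0, 0)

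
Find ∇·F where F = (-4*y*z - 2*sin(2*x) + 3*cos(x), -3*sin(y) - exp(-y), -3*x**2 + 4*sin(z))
-3*sin(x) - 4*cos(2*x) - 3*cos(y) + 4*cos(z) + exp(-y)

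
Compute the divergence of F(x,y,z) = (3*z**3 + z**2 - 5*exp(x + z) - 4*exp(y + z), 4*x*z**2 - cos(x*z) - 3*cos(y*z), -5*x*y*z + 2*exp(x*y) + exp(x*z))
-5*x*y + x*exp(x*z) + 3*z*sin(y*z) - 5*exp(x + z)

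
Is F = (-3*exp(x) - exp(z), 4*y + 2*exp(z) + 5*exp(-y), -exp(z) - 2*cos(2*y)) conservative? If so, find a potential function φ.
No, ∇×F = (-2*exp(z) + 4*sin(2*y), -exp(z), 0) ≠ 0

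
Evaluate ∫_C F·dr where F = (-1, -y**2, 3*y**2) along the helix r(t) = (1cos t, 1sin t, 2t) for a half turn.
2 + 3*pi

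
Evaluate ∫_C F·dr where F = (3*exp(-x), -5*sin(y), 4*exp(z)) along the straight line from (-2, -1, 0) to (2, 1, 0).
6*sinh(2)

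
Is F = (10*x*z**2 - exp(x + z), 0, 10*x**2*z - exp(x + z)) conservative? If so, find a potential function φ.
Yes, F is conservative. φ = 5*x**2*z**2 - exp(x + z)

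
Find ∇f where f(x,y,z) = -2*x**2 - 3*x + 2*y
(-4*x - 3, 2, 0)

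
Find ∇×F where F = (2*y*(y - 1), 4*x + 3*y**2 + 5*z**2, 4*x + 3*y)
(3 - 10*z, -4, 6 - 4*y)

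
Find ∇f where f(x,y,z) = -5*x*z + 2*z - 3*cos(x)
(-5*z + 3*sin(x), 0, 2 - 5*x)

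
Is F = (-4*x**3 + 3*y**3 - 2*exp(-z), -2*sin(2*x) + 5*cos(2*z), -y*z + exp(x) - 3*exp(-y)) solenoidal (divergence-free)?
No, ∇·F = -12*x**2 - y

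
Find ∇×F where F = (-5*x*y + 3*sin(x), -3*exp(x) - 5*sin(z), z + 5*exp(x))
(5*cos(z), -5*exp(x), 5*x - 3*exp(x))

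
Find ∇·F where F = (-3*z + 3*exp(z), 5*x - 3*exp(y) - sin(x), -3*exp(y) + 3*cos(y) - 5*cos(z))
-3*exp(y) + 5*sin(z)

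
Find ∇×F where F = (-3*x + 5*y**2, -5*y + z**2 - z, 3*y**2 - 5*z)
(6*y - 2*z + 1, 0, -10*y)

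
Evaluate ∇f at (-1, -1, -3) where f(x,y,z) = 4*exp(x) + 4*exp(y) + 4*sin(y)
(4*exp(-1), 4*exp(-1) + 4*cos(1), 0)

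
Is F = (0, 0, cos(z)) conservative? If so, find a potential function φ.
Yes, F is conservative. φ = sin(z)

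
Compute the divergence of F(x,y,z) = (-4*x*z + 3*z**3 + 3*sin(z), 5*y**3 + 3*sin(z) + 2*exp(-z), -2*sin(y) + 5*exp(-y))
15*y**2 - 4*z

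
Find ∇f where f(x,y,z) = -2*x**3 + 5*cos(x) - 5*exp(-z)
(-6*x**2 - 5*sin(x), 0, 5*exp(-z))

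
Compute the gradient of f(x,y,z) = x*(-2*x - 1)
(-4*x - 1, 0, 0)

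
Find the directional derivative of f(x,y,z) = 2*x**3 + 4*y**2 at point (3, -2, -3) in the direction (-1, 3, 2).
-51*sqrt(14)/7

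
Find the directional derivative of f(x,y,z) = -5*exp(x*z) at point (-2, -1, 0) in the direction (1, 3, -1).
-10*sqrt(11)/11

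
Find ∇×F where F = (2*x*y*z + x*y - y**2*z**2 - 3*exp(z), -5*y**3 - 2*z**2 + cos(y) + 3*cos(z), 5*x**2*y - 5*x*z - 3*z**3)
(5*x**2 + 4*z + 3*sin(z), -8*x*y - 2*y**2*z + 5*z - 3*exp(z), -2*x*z - x + 2*y*z**2)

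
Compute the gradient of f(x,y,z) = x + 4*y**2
(1, 8*y, 0)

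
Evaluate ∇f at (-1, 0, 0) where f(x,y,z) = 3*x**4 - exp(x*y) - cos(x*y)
(-12, 1, 0)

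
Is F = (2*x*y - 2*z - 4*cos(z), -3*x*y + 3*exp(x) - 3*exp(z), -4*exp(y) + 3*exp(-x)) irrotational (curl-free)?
No, ∇×F = (-4*exp(y) + 3*exp(z), 4*sin(z) - 2 + 3*exp(-x), -2*x - 3*y + 3*exp(x))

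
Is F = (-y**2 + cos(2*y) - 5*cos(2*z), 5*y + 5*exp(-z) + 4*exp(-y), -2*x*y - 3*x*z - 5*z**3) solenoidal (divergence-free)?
No, ∇·F = -3*x - 15*z**2 + 5 - 4*exp(-y)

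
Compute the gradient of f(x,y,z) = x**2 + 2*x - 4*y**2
(2*x + 2, -8*y, 0)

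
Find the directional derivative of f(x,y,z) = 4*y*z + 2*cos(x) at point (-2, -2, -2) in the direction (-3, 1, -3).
2*sqrt(19)*(8 - 3*sin(2))/19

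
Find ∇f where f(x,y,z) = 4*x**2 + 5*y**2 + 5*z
(8*x, 10*y, 5)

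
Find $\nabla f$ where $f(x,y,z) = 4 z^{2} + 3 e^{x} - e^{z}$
(3*exp(x), 0, 8*z - exp(z))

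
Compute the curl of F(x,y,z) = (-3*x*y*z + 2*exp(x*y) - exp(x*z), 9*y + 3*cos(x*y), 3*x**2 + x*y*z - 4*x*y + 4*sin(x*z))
(x*(z - 4), -3*x*y - x*exp(x*z) - 6*x - y*z + 4*y - 4*z*cos(x*z), 3*x*z - 2*x*exp(x*y) - 3*y*sin(x*y))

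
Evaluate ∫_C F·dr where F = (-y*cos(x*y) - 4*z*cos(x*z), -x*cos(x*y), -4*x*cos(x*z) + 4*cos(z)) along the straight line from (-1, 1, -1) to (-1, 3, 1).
sin(3) + 15*sin(1)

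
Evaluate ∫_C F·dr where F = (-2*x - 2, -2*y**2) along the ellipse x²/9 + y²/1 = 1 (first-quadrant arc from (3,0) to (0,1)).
43/3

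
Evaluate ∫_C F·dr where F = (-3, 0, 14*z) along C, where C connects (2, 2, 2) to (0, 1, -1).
-15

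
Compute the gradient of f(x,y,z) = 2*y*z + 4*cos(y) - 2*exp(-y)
(0, 2*z - 4*sin(y) + 2*exp(-y), 2*y)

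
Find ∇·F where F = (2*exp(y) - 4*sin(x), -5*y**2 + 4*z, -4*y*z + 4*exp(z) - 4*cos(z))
-14*y + 4*exp(z) + 4*sin(z) - 4*cos(x)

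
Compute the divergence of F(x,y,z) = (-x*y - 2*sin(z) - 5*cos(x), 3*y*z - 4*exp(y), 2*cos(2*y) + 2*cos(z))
-y + 3*z - 4*exp(y) + 5*sin(x) - 2*sin(z)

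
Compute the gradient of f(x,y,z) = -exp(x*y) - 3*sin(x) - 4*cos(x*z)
(-y*exp(x*y) + 4*z*sin(x*z) - 3*cos(x), -x*exp(x*y), 4*x*sin(x*z))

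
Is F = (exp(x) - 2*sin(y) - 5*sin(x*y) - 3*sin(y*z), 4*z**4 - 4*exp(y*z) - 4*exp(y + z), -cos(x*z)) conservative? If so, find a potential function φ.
No, ∇×F = (4*y*exp(y*z) - 16*z**3 + 4*exp(y + z), -3*y*cos(y*z) - z*sin(x*z), 5*x*cos(x*y) + 3*z*cos(y*z) + 2*cos(y)) ≠ 0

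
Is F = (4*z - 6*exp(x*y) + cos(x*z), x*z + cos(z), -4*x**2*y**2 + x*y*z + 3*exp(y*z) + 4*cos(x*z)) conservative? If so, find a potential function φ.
No, ∇×F = (-8*x**2*y + x*z - x + 3*z*exp(y*z) + sin(z), 8*x*y**2 - x*sin(x*z) - y*z + 4*z*sin(x*z) + 4, 6*x*exp(x*y) + z) ≠ 0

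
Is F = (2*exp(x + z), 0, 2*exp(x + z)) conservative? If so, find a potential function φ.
Yes, F is conservative. φ = 2*exp(x + z)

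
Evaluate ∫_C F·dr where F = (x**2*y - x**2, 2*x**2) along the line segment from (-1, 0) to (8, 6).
1707/2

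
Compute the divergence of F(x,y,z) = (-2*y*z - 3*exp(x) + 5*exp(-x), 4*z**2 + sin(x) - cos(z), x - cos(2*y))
2*sinh(x) - 8*cosh(x)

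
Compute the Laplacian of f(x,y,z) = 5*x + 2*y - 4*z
0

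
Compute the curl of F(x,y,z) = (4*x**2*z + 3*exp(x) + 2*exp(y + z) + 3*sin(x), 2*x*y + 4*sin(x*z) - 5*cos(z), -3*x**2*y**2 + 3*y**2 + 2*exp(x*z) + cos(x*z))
(-6*x**2*y - 4*x*cos(x*z) + 6*y - 5*sin(z), 4*x**2 + 6*x*y**2 - 2*z*exp(x*z) + z*sin(x*z) + 2*exp(y + z), 2*y + 4*z*cos(x*z) - 2*exp(y + z))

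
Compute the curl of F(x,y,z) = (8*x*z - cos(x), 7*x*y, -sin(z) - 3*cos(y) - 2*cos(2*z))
(3*sin(y), 8*x, 7*y)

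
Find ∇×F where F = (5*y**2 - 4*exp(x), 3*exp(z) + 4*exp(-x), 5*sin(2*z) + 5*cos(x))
(-3*exp(z), 5*sin(x), -10*y - 4*exp(-x))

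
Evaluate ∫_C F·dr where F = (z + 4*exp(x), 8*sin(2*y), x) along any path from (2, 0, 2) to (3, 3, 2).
-4*exp(2) - 4*cos(6) + 6 + 4*exp(3)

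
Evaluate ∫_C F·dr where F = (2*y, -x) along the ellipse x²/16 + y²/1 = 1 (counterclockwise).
-12*pi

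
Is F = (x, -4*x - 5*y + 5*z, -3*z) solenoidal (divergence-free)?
No, ∇·F = -7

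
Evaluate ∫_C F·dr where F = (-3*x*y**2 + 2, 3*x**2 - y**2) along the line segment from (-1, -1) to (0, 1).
23/6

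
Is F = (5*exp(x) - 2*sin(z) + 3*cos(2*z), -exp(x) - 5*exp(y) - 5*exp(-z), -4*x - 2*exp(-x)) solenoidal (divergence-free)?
No, ∇·F = 5*exp(x) - 5*exp(y)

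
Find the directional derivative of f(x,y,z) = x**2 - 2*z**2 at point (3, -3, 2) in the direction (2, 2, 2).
-2*sqrt(3)/3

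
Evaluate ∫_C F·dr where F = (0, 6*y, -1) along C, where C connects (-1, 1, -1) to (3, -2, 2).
6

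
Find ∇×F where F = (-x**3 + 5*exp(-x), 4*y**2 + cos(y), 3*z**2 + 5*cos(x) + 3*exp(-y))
(-3*exp(-y), 5*sin(x), 0)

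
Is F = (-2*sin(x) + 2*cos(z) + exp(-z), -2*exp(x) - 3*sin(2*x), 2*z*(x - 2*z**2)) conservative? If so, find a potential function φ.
No, ∇×F = (0, -2*z - 2*sin(z) - exp(-z), -2*exp(x) - 6*cos(2*x)) ≠ 0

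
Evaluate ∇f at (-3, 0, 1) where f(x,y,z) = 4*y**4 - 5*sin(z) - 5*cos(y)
(0, 0, -5*cos(1))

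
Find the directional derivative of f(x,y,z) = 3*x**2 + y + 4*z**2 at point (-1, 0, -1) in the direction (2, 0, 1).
-4*sqrt(5)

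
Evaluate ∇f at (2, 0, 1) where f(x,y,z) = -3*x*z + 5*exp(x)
(-3 + 5*exp(2), 0, -6)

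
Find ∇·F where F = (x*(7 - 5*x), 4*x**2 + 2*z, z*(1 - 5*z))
-10*x - 10*z + 8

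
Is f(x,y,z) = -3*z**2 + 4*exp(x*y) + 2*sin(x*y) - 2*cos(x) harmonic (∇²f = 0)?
No, ∇²f = 2*x**2*(2*exp(x*y) - sin(x*y)) + 4*y**2*exp(x*y) - 2*y**2*sin(x*y) + 2*cos(x) - 6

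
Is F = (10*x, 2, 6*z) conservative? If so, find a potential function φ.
Yes, F is conservative. φ = 5*x**2 + 2*y + 3*z**2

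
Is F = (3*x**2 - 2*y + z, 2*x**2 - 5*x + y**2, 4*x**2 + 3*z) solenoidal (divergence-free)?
No, ∇·F = 6*x + 2*y + 3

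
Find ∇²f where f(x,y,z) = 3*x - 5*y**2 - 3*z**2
-16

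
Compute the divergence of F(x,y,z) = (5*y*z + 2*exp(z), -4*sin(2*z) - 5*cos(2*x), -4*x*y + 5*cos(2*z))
-10*sin(2*z)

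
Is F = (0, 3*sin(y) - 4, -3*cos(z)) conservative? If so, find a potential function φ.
Yes, F is conservative. φ = -4*y - 3*sin(z) - 3*cos(y)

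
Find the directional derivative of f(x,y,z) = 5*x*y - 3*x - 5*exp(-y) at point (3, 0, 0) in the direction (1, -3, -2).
-9*sqrt(14)/2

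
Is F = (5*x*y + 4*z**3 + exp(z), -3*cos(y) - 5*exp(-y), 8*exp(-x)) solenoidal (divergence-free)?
No, ∇·F = 5*y + 3*sin(y) + 5*exp(-y)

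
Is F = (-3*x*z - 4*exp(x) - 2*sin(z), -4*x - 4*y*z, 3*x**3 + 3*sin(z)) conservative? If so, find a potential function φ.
No, ∇×F = (4*y, -9*x**2 - 3*x - 2*cos(z), -4) ≠ 0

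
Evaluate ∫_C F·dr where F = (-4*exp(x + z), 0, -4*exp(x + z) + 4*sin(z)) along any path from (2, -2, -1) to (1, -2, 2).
-4*exp(3) - 4*cos(2) + 4*cos(1) + 4*E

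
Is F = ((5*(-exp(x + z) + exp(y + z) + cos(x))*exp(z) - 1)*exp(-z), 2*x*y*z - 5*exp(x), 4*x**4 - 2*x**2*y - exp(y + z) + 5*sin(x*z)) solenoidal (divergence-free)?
No, ∇·F = 2*x*z + 5*x*cos(x*z) - 5*exp(x + z) - exp(y + z) - 5*sin(x)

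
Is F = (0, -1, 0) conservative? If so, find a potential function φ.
Yes, F is conservative. φ = -y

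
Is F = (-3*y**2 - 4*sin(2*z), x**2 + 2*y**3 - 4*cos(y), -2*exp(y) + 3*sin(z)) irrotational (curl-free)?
No, ∇×F = (-2*exp(y), -8*cos(2*z), 2*x + 6*y)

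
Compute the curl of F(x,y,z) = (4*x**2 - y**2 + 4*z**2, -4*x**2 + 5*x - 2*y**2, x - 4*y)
(-4, 8*z - 1, -8*x + 2*y + 5)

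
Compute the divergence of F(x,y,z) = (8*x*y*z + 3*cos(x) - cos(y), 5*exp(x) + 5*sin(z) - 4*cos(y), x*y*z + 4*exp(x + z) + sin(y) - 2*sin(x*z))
x*y - 2*x*cos(x*z) + 8*y*z + 4*exp(x + z) - 3*sin(x) + 4*sin(y)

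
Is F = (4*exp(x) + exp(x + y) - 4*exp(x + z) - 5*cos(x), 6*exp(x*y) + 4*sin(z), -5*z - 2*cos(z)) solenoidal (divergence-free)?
No, ∇·F = 6*x*exp(x*y) + 4*exp(x) + exp(x + y) - 4*exp(x + z) + 5*sin(x) + 2*sin(z) - 5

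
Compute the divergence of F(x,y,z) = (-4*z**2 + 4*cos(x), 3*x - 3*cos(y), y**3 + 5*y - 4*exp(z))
-4*exp(z) - 4*sin(x) + 3*sin(y)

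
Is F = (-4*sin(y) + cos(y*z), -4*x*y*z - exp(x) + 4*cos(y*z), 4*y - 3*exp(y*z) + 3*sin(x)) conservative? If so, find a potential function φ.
No, ∇×F = (4*x*y + 4*y*sin(y*z) - 3*z*exp(y*z) + 4, -y*sin(y*z) - 3*cos(x), -4*y*z + z*sin(y*z) - exp(x) + 4*cos(y)) ≠ 0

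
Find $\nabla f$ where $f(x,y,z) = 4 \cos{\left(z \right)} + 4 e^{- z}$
(0, 0, -4*sin(z) - 4*exp(-z))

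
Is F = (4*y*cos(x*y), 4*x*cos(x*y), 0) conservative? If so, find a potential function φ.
Yes, F is conservative. φ = 4*sin(x*y)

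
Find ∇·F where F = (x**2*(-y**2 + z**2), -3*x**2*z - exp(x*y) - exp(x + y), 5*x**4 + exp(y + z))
-2*x*(y**2 - z**2) - x*exp(x*y) - exp(x + y) + exp(y + z)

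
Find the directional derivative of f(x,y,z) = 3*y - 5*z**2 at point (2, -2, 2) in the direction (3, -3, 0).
-3*sqrt(2)/2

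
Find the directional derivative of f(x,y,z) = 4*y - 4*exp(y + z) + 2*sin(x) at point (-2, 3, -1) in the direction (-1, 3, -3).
2*sqrt(19)*(6 - cos(2))/19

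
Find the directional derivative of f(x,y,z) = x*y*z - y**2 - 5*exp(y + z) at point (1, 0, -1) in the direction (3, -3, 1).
sqrt(19)*(3*E + 10)*exp(-1)/19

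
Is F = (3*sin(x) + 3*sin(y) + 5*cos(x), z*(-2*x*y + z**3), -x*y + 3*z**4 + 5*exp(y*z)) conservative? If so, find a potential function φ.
No, ∇×F = (2*x*y - x - 4*z**3 + 5*z*exp(y*z), y, -2*y*z - 3*cos(y)) ≠ 0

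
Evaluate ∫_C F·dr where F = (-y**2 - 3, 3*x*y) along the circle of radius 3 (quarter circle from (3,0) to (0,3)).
54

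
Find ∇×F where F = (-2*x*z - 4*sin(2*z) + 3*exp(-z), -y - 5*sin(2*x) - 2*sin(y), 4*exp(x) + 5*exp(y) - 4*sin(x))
(5*exp(y), -2*x - 4*exp(x) + 4*cos(x) - 8*cos(2*z) - 3*exp(-z), -10*cos(2*x))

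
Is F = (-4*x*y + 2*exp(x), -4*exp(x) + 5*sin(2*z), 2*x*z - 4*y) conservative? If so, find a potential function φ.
No, ∇×F = (-10*cos(2*z) - 4, -2*z, 4*x - 4*exp(x)) ≠ 0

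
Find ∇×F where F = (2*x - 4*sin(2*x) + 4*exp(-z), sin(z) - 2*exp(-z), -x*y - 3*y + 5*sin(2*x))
(-x - cos(z) - 3 - 2*exp(-z), y - 10*cos(2*x) - 4*exp(-z), 0)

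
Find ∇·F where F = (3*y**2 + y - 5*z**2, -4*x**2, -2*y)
0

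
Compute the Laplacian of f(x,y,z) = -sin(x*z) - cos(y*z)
x**2*sin(x*z) + y**2*cos(y*z) + z**2*sin(x*z) + z**2*cos(y*z)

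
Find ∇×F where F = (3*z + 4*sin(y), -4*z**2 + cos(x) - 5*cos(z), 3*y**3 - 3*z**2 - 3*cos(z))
(9*y**2 + 8*z - 5*sin(z), 3, -sin(x) - 4*cos(y))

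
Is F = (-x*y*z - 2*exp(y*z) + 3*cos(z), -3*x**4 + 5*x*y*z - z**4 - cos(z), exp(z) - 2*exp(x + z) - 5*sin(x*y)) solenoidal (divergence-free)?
No, ∇·F = 5*x*z - y*z + exp(z) - 2*exp(x + z)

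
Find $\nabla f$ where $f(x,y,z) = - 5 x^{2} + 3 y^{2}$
(-10*x, 6*y, 0)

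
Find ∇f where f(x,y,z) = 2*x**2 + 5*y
(4*x, 5, 0)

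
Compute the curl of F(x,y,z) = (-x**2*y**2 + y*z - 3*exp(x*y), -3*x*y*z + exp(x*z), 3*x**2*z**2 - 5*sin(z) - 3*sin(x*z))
(x*(3*y - exp(x*z)), -6*x*z**2 + y + 3*z*cos(x*z), 2*x**2*y + 3*x*exp(x*y) - 3*y*z + z*exp(x*z) - z)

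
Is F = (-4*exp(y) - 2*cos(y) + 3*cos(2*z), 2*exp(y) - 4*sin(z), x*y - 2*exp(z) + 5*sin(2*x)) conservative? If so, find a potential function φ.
No, ∇×F = (x + 4*cos(z), -y - 6*sin(2*z) - 10*cos(2*x), 4*exp(y) - 2*sin(y)) ≠ 0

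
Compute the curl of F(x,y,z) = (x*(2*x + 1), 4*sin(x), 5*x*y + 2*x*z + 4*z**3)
(5*x, -5*y - 2*z, 4*cos(x))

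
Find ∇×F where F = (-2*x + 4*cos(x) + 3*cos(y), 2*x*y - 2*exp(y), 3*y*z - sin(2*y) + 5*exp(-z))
(3*z - 2*cos(2*y), 0, 2*y + 3*sin(y))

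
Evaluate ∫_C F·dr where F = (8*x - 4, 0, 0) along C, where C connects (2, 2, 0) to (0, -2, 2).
-8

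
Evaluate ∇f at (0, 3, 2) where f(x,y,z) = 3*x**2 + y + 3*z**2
(0, 1, 12)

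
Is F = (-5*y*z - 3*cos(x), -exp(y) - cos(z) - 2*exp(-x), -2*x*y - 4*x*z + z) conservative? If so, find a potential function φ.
No, ∇×F = (-2*x - sin(z), -3*y + 4*z, 5*z + 2*exp(-x)) ≠ 0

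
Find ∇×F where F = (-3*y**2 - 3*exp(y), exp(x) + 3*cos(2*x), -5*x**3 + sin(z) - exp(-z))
(0, 15*x**2, 6*y + exp(x) + 3*exp(y) - 6*sin(2*x))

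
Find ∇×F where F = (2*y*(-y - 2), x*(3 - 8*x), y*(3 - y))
(3 - 2*y, 0, -16*x + 4*y + 7)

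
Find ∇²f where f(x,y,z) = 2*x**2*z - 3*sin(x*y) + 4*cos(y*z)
3*x**2*sin(x*y) + 3*y**2*sin(x*y) - 4*y**2*cos(y*z) - 4*z**2*cos(y*z) + 4*z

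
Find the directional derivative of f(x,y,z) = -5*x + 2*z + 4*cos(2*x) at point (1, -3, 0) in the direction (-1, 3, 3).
sqrt(19)*(8*sin(2) + 11)/19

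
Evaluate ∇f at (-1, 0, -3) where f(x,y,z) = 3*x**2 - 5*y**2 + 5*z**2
(-6, 0, -30)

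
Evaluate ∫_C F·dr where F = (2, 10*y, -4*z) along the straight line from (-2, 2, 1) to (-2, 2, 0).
2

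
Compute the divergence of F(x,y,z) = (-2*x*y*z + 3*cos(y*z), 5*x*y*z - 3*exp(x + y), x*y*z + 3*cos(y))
x*y + 5*x*z - 2*y*z - 3*exp(x + y)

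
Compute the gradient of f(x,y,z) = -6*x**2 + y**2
(-12*x, 2*y, 0)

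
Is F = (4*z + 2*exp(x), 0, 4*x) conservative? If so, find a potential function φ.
Yes, F is conservative. φ = 4*x*z + 2*exp(x)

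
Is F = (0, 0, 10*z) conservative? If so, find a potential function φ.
Yes, F is conservative. φ = 5*z**2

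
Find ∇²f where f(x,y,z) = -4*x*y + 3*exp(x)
3*exp(x)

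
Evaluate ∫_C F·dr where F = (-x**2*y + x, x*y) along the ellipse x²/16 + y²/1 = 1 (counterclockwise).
16*pi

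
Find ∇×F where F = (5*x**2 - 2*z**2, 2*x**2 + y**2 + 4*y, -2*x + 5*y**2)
(10*y, 2 - 4*z, 4*x)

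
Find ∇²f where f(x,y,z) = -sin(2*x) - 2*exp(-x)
4*sin(2*x) - 2*exp(-x)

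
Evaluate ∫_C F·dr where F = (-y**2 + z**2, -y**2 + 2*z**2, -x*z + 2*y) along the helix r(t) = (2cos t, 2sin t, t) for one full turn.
8*pi*(2 + pi)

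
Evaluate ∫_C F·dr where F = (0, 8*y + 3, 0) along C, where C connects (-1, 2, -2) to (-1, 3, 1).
23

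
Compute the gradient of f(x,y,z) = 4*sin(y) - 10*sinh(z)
(0, 4*cos(y), -10*cosh(z))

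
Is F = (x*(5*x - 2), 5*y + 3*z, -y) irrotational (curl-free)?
No, ∇×F = (-4, 0, 0)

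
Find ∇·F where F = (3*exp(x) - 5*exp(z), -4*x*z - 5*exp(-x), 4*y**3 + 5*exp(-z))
3*exp(x) - 5*exp(-z)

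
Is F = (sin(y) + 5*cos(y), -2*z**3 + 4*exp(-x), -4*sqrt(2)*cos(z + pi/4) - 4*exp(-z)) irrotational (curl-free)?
No, ∇×F = (6*z**2, 0, 5*sin(y) - cos(y) - 4*exp(-x))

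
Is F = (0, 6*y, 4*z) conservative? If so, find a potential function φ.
Yes, F is conservative. φ = 3*y**2 + 2*z**2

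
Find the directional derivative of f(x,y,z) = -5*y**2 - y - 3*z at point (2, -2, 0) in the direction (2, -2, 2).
-22*sqrt(3)/3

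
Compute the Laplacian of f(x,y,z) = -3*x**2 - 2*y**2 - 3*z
-10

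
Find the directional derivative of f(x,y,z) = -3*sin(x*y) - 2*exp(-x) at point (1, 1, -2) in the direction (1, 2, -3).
sqrt(14)*(-9*E*cos(1) + 2)*exp(-1)/14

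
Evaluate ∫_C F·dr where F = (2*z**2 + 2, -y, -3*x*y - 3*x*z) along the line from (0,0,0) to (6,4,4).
-124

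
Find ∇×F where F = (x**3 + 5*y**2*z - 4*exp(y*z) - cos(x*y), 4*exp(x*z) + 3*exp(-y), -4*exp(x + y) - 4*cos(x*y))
(-4*x*exp(x*z) + 4*x*sin(x*y) - 4*exp(x + y), 5*y**2 - 4*y*exp(y*z) - 4*y*sin(x*y) + 4*exp(x + y), -x*sin(x*y) - 10*y*z + 4*z*exp(x*z) + 4*z*exp(y*z))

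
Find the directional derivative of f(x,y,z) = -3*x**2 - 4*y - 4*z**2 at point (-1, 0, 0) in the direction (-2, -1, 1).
-4*sqrt(6)/3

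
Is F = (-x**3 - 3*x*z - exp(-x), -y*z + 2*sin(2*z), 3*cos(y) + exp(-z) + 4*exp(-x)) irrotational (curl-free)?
No, ∇×F = (y - 3*sin(y) - 4*cos(2*z), -3*x + 4*exp(-x), 0)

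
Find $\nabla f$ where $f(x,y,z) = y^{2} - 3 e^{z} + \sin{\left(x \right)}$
(cos(x), 2*y, -3*exp(z))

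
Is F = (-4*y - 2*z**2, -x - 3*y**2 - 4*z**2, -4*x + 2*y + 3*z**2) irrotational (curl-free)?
No, ∇×F = (8*z + 2, 4 - 4*z, 3)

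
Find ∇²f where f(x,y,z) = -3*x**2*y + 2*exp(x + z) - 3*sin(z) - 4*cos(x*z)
4*x**2*cos(x*z) - 6*y + 4*z**2*cos(x*z) + 4*exp(x + z) + 3*sin(z)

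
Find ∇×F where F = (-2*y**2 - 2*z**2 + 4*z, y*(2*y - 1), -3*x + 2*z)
(0, 7 - 4*z, 4*y)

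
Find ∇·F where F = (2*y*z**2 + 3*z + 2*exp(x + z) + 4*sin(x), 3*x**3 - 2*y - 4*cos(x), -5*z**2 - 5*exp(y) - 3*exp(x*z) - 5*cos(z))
-3*x*exp(x*z) - 10*z + 2*exp(x + z) + 5*sin(z) + 4*cos(x) - 2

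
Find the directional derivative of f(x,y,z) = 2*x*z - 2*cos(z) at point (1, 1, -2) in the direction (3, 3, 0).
-2*sqrt(2)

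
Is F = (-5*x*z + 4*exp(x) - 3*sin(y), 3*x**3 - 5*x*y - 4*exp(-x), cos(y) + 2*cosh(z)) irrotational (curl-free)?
No, ∇×F = (-sin(y), -5*x, 9*x**2 - 5*y + 3*cos(y) + 4*exp(-x))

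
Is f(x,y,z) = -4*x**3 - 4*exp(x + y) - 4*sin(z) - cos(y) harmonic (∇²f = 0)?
No, ∇²f = -24*x - 8*exp(x + y) + 4*sin(z) + cos(y)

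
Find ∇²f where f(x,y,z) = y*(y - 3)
2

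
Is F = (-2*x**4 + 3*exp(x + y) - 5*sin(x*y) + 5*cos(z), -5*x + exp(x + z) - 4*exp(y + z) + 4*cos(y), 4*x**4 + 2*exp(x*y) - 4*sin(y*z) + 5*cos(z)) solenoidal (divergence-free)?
No, ∇·F = -8*x**3 - 5*y*cos(x*y) - 4*y*cos(y*z) + 3*exp(x + y) - 4*exp(y + z) - 4*sin(y) - 5*sin(z)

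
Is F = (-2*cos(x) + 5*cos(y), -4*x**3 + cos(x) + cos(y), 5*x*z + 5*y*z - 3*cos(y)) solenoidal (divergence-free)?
No, ∇·F = 5*x + 5*y + 2*sin(x) - sin(y)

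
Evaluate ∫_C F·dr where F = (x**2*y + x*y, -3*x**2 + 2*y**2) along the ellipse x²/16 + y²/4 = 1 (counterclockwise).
-32*pi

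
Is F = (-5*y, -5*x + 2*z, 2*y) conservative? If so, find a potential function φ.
Yes, F is conservative. φ = y*(-5*x + 2*z)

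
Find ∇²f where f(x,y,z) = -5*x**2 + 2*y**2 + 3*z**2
0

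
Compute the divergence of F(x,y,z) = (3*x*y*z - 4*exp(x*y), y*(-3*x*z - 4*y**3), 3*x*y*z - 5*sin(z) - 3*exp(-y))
3*x*y - 3*x*z - 16*y**3 + 3*y*z - 4*y*exp(x*y) - 5*cos(z)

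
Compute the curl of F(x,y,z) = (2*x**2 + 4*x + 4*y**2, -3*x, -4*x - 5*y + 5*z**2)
(-5, 4, -8*y - 3)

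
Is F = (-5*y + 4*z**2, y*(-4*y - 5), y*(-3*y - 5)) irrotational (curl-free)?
No, ∇×F = (-6*y - 5, 8*z, 5)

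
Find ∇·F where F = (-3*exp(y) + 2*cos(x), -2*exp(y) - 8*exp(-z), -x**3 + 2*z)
-2*exp(y) - 2*sin(x) + 2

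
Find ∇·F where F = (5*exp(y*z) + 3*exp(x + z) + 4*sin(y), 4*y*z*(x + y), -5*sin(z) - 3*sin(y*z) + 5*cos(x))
4*x*z + 8*y*z - 3*y*cos(y*z) + 3*exp(x + z) - 5*cos(z)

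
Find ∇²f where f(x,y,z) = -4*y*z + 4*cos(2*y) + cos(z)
-16*cos(2*y) - cos(z)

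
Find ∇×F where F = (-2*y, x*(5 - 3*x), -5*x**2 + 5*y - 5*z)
(5, 10*x, 7 - 6*x)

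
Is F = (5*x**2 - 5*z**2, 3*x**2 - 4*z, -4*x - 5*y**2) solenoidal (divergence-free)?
No, ∇·F = 10*x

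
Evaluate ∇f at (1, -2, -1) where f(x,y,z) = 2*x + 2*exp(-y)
(2, -2*exp(2), 0)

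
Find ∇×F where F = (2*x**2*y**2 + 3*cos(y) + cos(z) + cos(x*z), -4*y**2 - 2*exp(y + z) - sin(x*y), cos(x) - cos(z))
(2*exp(y + z), -x*sin(x*z) + sin(x) - sin(z), -4*x**2*y - y*cos(x*y) + 3*sin(y))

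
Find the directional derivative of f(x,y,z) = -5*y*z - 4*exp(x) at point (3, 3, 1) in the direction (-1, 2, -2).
20/3 + 4*exp(3)/3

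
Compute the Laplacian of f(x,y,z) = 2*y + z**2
2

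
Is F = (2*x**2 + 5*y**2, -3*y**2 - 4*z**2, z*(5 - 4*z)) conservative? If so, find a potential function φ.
No, ∇×F = (8*z, 0, -10*y) ≠ 0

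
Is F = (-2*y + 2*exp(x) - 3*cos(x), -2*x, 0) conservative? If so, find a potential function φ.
Yes, F is conservative. φ = -2*x*y + 2*exp(x) - 3*sin(x)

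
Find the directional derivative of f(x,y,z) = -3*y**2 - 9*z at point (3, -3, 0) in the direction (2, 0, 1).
-9*sqrt(5)/5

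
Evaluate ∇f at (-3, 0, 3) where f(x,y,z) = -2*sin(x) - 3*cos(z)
(-2*cos(3), 0, 3*sin(3))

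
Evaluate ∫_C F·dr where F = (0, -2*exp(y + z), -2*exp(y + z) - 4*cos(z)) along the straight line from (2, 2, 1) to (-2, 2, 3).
-2*exp(5) - 4*sin(3) + 4*sin(1) + 2*exp(3)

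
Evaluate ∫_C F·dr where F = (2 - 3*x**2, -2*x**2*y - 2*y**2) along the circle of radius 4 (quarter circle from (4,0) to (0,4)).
-344/3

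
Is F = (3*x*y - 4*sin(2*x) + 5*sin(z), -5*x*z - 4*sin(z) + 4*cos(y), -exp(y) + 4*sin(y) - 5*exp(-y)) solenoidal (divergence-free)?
No, ∇·F = 3*y - 4*sin(y) - 8*cos(2*x)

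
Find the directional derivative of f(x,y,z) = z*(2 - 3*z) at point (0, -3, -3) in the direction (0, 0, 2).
20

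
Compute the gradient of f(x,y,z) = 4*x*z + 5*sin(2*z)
(4*z, 0, 4*x + 10*cos(2*z))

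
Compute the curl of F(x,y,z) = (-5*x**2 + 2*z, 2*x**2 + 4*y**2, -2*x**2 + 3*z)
(0, 4*x + 2, 4*x)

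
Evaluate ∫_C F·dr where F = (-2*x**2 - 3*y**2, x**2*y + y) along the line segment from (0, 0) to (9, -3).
-1521/4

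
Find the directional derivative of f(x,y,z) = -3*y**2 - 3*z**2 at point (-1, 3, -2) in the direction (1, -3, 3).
90*sqrt(19)/19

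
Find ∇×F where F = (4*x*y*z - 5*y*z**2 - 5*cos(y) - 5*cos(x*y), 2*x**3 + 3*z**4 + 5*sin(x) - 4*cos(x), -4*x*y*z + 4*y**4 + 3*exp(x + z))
(-4*x*z + 16*y**3 - 12*z**3, 4*x*y - 6*y*z - 3*exp(x + z), 6*x**2 - 4*x*z - 5*x*sin(x*y) + 5*z**2 + 4*sin(x) - 5*sin(y) + 5*cos(x))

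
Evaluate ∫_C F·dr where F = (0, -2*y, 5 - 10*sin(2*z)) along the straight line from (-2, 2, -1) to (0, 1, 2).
5*cos(4) - 5*cos(2) + 18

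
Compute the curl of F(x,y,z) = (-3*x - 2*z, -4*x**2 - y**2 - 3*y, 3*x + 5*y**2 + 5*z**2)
(10*y, -5, -8*x)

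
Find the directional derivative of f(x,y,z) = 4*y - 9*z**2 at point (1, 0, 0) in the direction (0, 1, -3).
2*sqrt(10)/5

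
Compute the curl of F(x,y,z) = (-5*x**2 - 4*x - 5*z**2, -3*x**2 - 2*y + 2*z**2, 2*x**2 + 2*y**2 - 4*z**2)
(4*y - 4*z, -4*x - 10*z, -6*x)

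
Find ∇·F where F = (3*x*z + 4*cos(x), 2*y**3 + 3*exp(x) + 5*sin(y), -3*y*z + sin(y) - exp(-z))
6*y**2 - 3*y + 3*z - 4*sin(x) + 5*cos(y) + exp(-z)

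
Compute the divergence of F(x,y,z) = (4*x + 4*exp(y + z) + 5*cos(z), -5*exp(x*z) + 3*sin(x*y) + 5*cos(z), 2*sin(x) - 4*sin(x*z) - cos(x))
3*x*cos(x*y) - 4*x*cos(x*z) + 4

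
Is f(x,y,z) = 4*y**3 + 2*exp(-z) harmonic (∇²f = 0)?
No, ∇²f = 24*y + 2*exp(-z)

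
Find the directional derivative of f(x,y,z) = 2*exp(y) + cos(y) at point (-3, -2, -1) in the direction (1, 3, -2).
3*sqrt(14)*(2 + exp(2)*sin(2))*exp(-2)/14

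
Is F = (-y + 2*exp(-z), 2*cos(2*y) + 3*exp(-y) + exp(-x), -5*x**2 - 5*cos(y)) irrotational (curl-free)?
No, ∇×F = (5*sin(y), 10*x - 2*exp(-z), 1 - exp(-x))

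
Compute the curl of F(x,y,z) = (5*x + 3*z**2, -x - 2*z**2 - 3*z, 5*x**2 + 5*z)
(4*z + 3, -10*x + 6*z, -1)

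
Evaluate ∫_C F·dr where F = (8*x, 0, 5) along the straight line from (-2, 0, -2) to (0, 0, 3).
9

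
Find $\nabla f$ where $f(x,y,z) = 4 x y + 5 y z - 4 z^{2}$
(4*y, 4*x + 5*z, 5*y - 8*z)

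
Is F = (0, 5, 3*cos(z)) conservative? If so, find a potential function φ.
Yes, F is conservative. φ = 5*y + 3*sin(z)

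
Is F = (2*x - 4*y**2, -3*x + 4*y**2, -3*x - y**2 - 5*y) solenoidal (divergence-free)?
No, ∇·F = 8*y + 2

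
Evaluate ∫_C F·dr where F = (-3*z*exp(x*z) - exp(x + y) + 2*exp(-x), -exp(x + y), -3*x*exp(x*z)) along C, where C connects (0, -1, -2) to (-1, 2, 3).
-3*E - 3*exp(-3) + exp(-1) + 5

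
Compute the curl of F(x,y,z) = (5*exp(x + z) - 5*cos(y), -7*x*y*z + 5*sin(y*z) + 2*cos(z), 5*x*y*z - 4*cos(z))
(7*x*y + 5*x*z - 5*y*cos(y*z) + 2*sin(z), -5*y*z + 5*exp(x + z), -7*y*z - 5*sin(y))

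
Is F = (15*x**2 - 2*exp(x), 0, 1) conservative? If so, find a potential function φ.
Yes, F is conservative. φ = 5*x**3 + z - 2*exp(x)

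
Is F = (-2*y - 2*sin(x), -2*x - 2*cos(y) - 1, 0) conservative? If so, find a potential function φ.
Yes, F is conservative. φ = -2*x*y - y - 2*sin(y) + 2*cos(x)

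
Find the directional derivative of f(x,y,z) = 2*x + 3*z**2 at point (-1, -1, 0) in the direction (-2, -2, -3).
-4*sqrt(17)/17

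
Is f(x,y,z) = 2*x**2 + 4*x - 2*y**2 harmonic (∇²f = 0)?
Yes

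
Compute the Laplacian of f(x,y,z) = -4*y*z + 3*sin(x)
-3*sin(x)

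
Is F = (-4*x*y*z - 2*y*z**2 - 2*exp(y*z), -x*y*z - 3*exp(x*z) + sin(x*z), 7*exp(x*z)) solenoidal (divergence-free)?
No, ∇·F = -x*z + 7*x*exp(x*z) - 4*y*z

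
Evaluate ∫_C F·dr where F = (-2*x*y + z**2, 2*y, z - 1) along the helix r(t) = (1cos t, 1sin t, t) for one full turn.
2*pi*(-1 + 3*pi)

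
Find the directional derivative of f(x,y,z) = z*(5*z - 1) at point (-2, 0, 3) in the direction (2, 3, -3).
-87*sqrt(22)/22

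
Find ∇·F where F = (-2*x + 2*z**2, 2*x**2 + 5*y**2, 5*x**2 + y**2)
10*y - 2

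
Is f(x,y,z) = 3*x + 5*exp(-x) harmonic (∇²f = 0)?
No, ∇²f = 5*exp(-x)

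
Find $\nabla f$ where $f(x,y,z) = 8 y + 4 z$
(0, 8, 4)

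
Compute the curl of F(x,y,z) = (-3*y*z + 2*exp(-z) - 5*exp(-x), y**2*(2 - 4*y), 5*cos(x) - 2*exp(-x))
(0, -3*y + 5*sin(x) - 2*exp(-z) - 2*exp(-x), 3*z)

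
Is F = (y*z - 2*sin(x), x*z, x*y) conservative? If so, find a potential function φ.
Yes, F is conservative. φ = x*y*z + 2*cos(x)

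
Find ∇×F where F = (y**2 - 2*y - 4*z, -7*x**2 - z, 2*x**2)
(1, -4*x - 4, -14*x - 2*y + 2)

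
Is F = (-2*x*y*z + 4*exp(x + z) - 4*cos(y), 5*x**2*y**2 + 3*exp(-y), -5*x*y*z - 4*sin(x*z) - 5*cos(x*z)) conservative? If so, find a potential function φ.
No, ∇×F = (-5*x*z, -2*x*y + 5*y*z - 5*z*sin(x*z) + 4*z*cos(x*z) + 4*exp(x + z), 10*x*y**2 + 2*x*z - 4*sin(y)) ≠ 0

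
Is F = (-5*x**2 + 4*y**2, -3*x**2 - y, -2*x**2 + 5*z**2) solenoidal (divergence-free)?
No, ∇·F = -10*x + 10*z - 1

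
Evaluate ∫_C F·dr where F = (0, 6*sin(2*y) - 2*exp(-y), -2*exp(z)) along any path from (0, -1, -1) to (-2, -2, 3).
-2*exp(3) - 2*E + 3*cos(2) + 2*exp(-1) - 3*cos(4) + 2*exp(2)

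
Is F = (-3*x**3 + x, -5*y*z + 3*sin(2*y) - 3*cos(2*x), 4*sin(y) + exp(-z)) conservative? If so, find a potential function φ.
No, ∇×F = (5*y + 4*cos(y), 0, 6*sin(2*x)) ≠ 0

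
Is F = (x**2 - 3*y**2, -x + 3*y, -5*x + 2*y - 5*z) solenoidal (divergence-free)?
No, ∇·F = 2*x - 2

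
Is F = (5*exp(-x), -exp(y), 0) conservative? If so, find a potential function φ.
Yes, F is conservative. φ = -exp(y) - 5*exp(-x)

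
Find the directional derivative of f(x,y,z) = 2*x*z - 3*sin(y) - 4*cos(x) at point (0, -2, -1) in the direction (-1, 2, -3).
sqrt(14)*(1 - 3*cos(2))/7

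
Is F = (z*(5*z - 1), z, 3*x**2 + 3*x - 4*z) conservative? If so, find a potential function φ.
No, ∇×F = (-1, -6*x + 10*z - 4, 0) ≠ 0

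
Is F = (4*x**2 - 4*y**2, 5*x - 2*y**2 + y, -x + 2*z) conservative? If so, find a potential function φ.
No, ∇×F = (0, 1, 8*y + 5) ≠ 0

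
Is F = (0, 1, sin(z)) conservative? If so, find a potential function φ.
Yes, F is conservative. φ = y - cos(z)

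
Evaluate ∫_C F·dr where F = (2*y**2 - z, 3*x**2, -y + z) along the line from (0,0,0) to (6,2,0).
88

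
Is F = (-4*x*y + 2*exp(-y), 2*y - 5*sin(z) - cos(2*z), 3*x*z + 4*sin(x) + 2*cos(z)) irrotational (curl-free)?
No, ∇×F = ((5 - 4*sin(z))*cos(z), -3*z - 4*cos(x), 4*x + 2*exp(-y))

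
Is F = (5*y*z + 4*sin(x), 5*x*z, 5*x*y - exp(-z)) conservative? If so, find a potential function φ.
Yes, F is conservative. φ = 5*x*y*z - 4*cos(x) + exp(-z)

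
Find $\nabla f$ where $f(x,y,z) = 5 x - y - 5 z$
(5, -1, -5)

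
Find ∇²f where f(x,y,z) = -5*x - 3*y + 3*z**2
6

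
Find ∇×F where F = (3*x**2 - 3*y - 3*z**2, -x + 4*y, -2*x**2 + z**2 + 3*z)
(0, 4*x - 6*z, 2)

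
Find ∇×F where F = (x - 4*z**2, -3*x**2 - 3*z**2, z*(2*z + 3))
(6*z, -8*z, -6*x)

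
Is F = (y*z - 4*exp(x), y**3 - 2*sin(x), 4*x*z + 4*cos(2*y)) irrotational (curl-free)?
No, ∇×F = (-8*sin(2*y), y - 4*z, -z - 2*cos(x))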